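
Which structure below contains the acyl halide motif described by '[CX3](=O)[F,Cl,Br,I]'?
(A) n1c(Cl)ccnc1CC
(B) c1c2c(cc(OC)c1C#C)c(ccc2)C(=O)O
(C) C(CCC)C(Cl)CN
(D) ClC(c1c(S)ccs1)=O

D

[CX3](=O)[F,Cl,Br,I] describes a carbonyl carbon bonded to a halogen (an acyl halide).
(A) has a chloro substituent but the Cl is not on a carbonyl carbon.
(B) has a carboxylic acid group (-C(=O)OH) but the carbonyl is bonded to -OH, not to a halogen.
(C) has a chloro substituent but the Cl is not on a carbonyl carbon.
(D) contains an acyl chloride (-C(=O)Cl), which satisfies every atom and bond constraint.
So the answer is (D).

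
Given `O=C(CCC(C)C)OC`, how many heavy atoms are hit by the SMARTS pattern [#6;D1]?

The query [#6;D1] means: carbon bonded to exactly one heavy atom.
Check the 9 heavy atoms by environment: 2× C (D2) → no; 2× C (D3) → no; 1× O (D1) → no; 1× O (D2) → no; 3× C (D1) → match.
That gives 3 matching atoms.

3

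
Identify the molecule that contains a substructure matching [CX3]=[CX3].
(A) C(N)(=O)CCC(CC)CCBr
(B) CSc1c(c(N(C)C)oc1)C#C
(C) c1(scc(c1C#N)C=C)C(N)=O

C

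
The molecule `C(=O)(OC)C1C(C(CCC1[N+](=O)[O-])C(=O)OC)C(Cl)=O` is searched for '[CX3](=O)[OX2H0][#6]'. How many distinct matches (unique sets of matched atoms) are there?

[CX3](=O)[OX2H0][#6] is the SMARTS for an ester: a carbonyl carbon bonded to an oxygen that is itself bonded to carbon (no H on that O).
The molecule carries 2 separate instances of a methyl-ester group (-C(=O)OCH3) meeting every constraint; each maps to a distinct set of atoms, giving 2 matches.

2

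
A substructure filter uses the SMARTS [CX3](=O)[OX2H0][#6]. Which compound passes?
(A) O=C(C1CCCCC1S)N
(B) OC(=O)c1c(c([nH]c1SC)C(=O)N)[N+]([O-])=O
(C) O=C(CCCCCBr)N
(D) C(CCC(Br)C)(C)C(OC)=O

[CX3](=O)[OX2H0][#6] describes a carbonyl carbon bonded to an oxygen that is itself bonded to carbon (no H on that O) (an ester).
(A) has a primary amide (-C(=O)NH2) but the carbonyl is bonded to N, not to an O-C linkage.
(B) has a carboxylic acid group (-C(=O)OH) but the singly-bonded O carries H (OX2H1, not H0).
(C) has a primary amide (-C(=O)NH2) but the carbonyl is bonded to N, not to an O-C linkage.
(D) contains a methyl-ester group (-C(=O)OCH3), which satisfies every atom and bond constraint.
So the answer is (D).

D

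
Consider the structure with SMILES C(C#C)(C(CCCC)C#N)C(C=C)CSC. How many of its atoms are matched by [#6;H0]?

2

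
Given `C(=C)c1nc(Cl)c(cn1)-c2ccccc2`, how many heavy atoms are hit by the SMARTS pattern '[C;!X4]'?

2

Check the 15 heavy atoms by environment: 2× n (aromatic, X2) → no; 10× c (aromatic, X3) → no; 2× C (X3) → match; 1× Cl (X1) → no.
That gives 2 matching atoms.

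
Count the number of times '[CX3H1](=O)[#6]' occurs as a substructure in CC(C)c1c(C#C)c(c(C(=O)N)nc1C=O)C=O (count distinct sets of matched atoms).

2

[CX3H1](=O)[#6] is the SMARTS for an aldehyde: an sp2 carbon with one H, double-bonded to O and single-bonded to carbon.
The molecule carries 2 separate instances of an aldehyde (-CHO) meeting every constraint; each maps to a distinct set of atoms, giving 2 matches.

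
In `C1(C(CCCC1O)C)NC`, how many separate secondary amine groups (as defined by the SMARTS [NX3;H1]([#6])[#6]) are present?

1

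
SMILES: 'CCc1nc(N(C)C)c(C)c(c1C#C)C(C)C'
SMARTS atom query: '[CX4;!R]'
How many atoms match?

8

Check the 17 heavy atoms by environment: 1× n (aromatic, X2, in 6-ring) → no; 5× c (aromatic, X3, in 6-ring) → no; 1× N (X3, acyclic) → no; 8× C (X4, acyclic) → match; 2× C (X2, acyclic) → no.
That gives 8 matching atoms.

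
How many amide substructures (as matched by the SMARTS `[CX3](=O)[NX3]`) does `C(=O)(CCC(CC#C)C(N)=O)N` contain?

2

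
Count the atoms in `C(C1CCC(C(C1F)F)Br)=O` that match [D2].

3

Check the 11 heavy atoms by environment: 4× C (D3) → no; 3× C (D2) → match; 1× O (D1) → no; 2× F (D1) → no; 1× Br (D1) → no.
That gives 3 matching atoms.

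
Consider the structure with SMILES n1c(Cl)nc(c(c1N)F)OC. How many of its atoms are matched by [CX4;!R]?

1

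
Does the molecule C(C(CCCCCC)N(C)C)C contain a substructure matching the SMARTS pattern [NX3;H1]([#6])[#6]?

No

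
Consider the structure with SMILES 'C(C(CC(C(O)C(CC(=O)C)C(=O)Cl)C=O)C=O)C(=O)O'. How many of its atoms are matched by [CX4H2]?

The query [CX4H2] means: sp3 carbon (X4) with exactly two hydrogens.
Check the 21 heavy atoms by environment: 3× C (H2, X4) → match; 4× C (H1, X4) → no; 3× C (H0, X3) → no; 5× O (H0, X1) → no; 1× C (H3, X4) → no; 2× C (H1, X3) → no; 1× Cl (H0, X1) → no; 2× O (H1, X2) → no.
That gives 3 matching atoms.

3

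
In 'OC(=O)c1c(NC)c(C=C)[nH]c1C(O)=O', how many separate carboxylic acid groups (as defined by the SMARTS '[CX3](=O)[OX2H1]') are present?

[CX3](=O)[OX2H1] is the SMARTS for a carboxylic acid: an sp2 carbon double-bonded to O and single-bonded to an -OH oxygen.
The molecule carries 2 separate instances of a carboxylic acid group (-C(=O)OH) meeting every constraint; each maps to a distinct set of atoms, giving 2 matches.

2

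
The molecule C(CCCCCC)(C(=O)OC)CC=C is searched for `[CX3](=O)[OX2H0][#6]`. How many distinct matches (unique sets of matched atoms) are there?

1

[CX3](=O)[OX2H0][#6] is the SMARTS for an ester: a carbonyl carbon bonded to an oxygen that is itself bonded to carbon (no H on that O).
Exactly one fragment in the molecule meets all constraints, giving 1 match.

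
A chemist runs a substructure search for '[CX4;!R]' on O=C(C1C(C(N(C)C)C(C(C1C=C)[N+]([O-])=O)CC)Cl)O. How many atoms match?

4

The query [CX4;!R] means: aliphatic carbon with four total connections, not in a ring.
Check the 20 heavy atoms by environment: 6× C (X4, in 6-ring) → no; 3× C (X3, acyclic) → no; 2× O (X1, acyclic) → no; 1× O (X2, acyclic) → no; 1× N (X3, acyclic) → no; 4× C (X4, acyclic) → match; 1× Cl (X1, acyclic) → no; 1× N (charge +1, X3, acyclic) → no; 1× O (charge -1, X1, acyclic) → no.
That gives 4 matching atoms.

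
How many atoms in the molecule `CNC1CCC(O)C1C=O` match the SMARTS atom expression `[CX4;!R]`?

1

The query [CX4;!R] means: aliphatic carbon with four total connections, not in a ring.
Check the 10 heavy atoms by environment: 5× C (X4, in 5-ring) → no; 1× O (X2, acyclic) → no; 1× N (X3, acyclic) → no; 1× C (X4, acyclic) → match; 1× C (X3, acyclic) → no; 1× O (X1, acyclic) → no.
That gives 1 matching atom.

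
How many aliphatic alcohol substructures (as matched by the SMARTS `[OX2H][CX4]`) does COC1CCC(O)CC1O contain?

2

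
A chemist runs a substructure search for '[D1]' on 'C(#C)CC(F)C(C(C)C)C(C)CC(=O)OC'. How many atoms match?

7

The query [D1] means: atom with exactly one heavy-atom neighbour (degree 1).
Check the 16 heavy atoms by environment: 3× C (D2) → no; 5× C (D3) → no; 5× C (D1) → match; 1× F (D1) → match; 1× O (D1) → match; 1× O (D2) → no.
Summing the matching environments: 5 + 1 + 1 = 7 matching atoms.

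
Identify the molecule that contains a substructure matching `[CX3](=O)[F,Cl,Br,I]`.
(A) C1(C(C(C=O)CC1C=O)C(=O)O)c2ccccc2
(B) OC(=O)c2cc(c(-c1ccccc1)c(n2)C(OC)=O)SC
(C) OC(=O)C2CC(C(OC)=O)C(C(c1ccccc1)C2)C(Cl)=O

[CX3](=O)[F,Cl,Br,I] describes a carbonyl carbon bonded to a halogen (an acyl halide).
(A) has a carboxylic acid group (-C(=O)OH) but the carbonyl is bonded to -OH, not to a halogen.
(B) has a methyl-ester group (-C(=O)OCH3) but the carbonyl is bonded to -O-C, not to a halogen.
(C) contains an acyl chloride (-C(=O)Cl), which satisfies every atom and bond constraint.
So the answer is (C).

C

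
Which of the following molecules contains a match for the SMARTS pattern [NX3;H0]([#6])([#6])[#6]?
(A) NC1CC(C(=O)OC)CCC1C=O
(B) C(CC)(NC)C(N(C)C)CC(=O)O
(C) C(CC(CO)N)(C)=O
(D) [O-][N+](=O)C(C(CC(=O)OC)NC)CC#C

[NX3;H0]([#6])([#6])[#6] describes a trivalent nitrogen with no H, bonded to three carbons (a tertiary amine).
(A) has a primary amino group (-NH2) but the nitrogen has H2, not H0 with three carbons.
(B) contains a dimethylamino group (-N(CH3)2), which satisfies every atom and bond constraint.
(C) has a primary amino group (-NH2) but the nitrogen has H2, not H0 with three carbons.
(D) has an N-methylamino group (-NHCH3) but the nitrogen still has one H (H1), not H0.
So the answer is (B).

B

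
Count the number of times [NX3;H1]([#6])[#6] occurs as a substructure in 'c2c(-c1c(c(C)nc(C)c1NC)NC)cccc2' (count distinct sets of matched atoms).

2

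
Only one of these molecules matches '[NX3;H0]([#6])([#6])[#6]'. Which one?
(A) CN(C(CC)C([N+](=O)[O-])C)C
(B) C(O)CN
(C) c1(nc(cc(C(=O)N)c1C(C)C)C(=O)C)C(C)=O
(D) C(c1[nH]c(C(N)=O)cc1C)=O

A

[NX3;H0]([#6])([#6])[#6] describes a trivalent nitrogen with no H, bonded to three carbons (a tertiary amine).
(A) contains a dimethylamino group (-N(CH3)2), which satisfies every atom and bond constraint.
(B) has a primary amino group (-NH2) but the nitrogen has H2, not H0 with three carbons.
(C) has a primary amide (-C(=O)NH2) but the amide nitrogen has H2 and only one carbon neighbour.
(D) has a primary amide (-C(=O)NH2) but the amide nitrogen has H2 and only one carbon neighbour.
So the answer is (A).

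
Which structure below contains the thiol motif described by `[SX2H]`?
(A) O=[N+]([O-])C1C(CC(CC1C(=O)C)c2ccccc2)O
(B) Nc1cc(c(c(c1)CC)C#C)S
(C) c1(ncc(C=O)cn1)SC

B

[SX2H] describes an aliphatic sulfur with two connections, one being H (a thiol).
(A) has a hydroxyl group (-OH) but it is an -OH, not an -SH.
(B) contains a thiol (-SH), which satisfies every atom and bond constraint.
(C) has a methylthio ether (-SCH3) but the sulfur has H0 (bonded to two carbons), not H1.
So the answer is (B).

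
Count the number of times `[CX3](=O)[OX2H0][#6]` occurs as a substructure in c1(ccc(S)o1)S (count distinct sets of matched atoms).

0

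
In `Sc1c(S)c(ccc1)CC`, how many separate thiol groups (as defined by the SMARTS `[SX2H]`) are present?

2

[SX2H] is the SMARTS for a thiol: an aliphatic sulfur with two connections, one being H.
The molecule carries 2 separate instances of a thiol (-SH) meeting every constraint; each maps to a distinct set of atoms, giving 2 matches.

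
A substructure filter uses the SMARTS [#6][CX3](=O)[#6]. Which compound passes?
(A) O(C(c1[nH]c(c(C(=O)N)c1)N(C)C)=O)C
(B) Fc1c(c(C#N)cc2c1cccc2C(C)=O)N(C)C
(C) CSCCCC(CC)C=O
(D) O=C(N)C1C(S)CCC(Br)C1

[#6][CX3](=O)[#6] describes a carbonyl carbon (no H) flanked by two carbons (a ketone).
(A) has a primary amide (-C(=O)NH2) but one neighbour of the carbonyl carbon is N, not C.
(B) contains an acetyl/ketone group (-C(=O)CH3), which satisfies every atom and bond constraint.
(C) has an aldehyde (-CHO) but the carbonyl carbon has H1, so it is not flanked by two carbons.
(D) has a primary amide (-C(=O)NH2) but one neighbour of the carbonyl carbon is N, not C.
So the answer is (B).

B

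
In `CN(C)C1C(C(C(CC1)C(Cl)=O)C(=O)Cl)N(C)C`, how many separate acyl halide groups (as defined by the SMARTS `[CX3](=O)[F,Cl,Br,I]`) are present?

2

[CX3](=O)[F,Cl,Br,I] is the SMARTS for an acyl halide: a carbonyl carbon bonded to a halogen.
The molecule carries 2 separate instances of an acyl chloride (-C(=O)Cl) meeting every constraint; each maps to a distinct set of atoms, giving 2 matches.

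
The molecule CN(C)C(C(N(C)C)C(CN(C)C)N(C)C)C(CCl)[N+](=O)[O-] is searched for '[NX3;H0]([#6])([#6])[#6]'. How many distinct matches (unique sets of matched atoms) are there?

4

[NX3;H0]([#6])([#6])[#6] is the SMARTS for a tertiary amine: a trivalent nitrogen with no H, bonded to three carbons.
The molecule carries 4 separate instances of a dimethylamino group (-N(CH3)2) meeting every constraint; each maps to a distinct set of atoms, giving 4 matches.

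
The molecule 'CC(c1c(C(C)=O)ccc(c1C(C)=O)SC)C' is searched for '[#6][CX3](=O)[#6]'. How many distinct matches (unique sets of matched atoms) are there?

2

[#6][CX3](=O)[#6] is the SMARTS for a ketone: a carbonyl carbon (no H) flanked by two carbons.
The molecule carries 2 separate instances of an acetyl/ketone group (-C(=O)CH3) meeting every constraint; each maps to a distinct set of atoms, giving 2 matches.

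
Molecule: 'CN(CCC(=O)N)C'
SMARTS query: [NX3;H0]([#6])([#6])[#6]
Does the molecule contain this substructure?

The pattern [NX3;H0]([#6])([#6])[#6] describes a trivalent nitrogen with no H, bonded to three carbons — a tertiary amine.
The molecule carries a dimethylamino group (-N(CH3)2), whose atoms satisfy every constraint of the query, so the pattern matches.

Yes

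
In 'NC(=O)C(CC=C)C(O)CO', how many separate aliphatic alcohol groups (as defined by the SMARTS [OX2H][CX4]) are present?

2

[OX2H][CX4] is the SMARTS for an aliphatic alcohol: a hydroxyl oxygen bound to an sp3 (X4) carbon.
The molecule carries 2 separate instances of a hydroxyl group (-OH) meeting every constraint; each maps to a distinct set of atoms, giving 2 matches.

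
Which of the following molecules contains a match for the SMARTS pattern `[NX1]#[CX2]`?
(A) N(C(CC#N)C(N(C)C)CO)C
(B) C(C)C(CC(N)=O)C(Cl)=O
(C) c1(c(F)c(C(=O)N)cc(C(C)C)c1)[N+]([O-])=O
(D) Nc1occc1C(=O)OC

A

[NX1]#[CX2] describes a nitrogen triple-bonded to a two-connected carbon (a nitrile).
(A) contains a nitrile (-C#N), which satisfies every atom and bond constraint.
(B) has a primary amide (-C(=O)NH2) but the nitrogen is NX3, not NX1.
(C) has a primary amide (-C(=O)NH2) but the nitrogen is NX3, not NX1.
(D) has a primary amino group (-NH2) but the nitrogen is NX3 (three connections), not NX1 triple-bonded.
So the answer is (A).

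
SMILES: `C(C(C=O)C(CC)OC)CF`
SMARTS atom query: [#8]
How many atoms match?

The query [#8] means: #8 matches any oxygen atom.
Check the 11 heavy atoms by environment: 8× C → no; 1× F → no; 2× O → match.
That gives 2 matching atoms.

2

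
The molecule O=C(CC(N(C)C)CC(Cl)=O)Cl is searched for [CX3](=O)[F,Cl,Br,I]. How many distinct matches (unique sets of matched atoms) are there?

2

[CX3](=O)[F,Cl,Br,I] is the SMARTS for an acyl halide: a carbonyl carbon bonded to a halogen.
The molecule carries 2 separate instances of an acyl chloride (-C(=O)Cl) meeting every constraint; each maps to a distinct set of atoms, giving 2 matches.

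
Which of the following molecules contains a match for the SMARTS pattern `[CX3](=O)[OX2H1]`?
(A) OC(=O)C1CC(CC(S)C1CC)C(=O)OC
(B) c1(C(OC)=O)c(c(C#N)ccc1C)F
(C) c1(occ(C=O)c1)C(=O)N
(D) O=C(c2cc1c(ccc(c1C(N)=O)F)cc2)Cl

A

[CX3](=O)[OX2H1] describes an sp2 carbon double-bonded to O and single-bonded to an -OH oxygen (a carboxylic acid).
(A) contains a carboxylic acid group (-C(=O)OH), which satisfies every atom and bond constraint.
(B) has a methyl-ester group (-C(=O)OCH3) but the singly-bonded O has no H (OX2H0, not OX2H1).
(C) has a primary amide (-C(=O)NH2) but the carbonyl is bonded to N, not to an -OH oxygen.
(D) has a primary amide (-C(=O)NH2) but the carbonyl is bonded to N, not to an -OH oxygen.
So the answer is (A).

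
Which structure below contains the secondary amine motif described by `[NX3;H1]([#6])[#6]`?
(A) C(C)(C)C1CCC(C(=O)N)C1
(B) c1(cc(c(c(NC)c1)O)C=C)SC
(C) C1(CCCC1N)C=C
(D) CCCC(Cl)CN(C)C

B

[NX3;H1]([#6])[#6] describes a trivalent nitrogen with one H, bonded to two carbons (a secondary amine).
(A) has a primary amide (-C(=O)NH2) but the -C(=O)NH2 nitrogen has H2, not H1.
(B) contains an N-methylamino group (-NHCH3), which satisfies every atom and bond constraint.
(C) has a primary amino group (-NH2) but the nitrogen has H2 and only one carbon neighbour.
(D) has a dimethylamino group (-N(CH3)2) but the nitrogen has H0, not H1.
So the answer is (B).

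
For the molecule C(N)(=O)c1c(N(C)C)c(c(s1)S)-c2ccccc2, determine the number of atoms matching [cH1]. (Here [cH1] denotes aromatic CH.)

The query [cH1] means: aromatic carbon bearing exactly one hydrogen.
Check the 18 heavy atoms by environment: 1× s (aromatic, H0) → no; 5× c (aromatic, H0) → no; 1× N (H0) → no; 2× C (H3) → no; 1× C (H0) → no; 1× O (H0) → no; 1× N (H2) → no; 1× S (H1) → no; 5× c (aromatic, H1) → match.
That gives 5 matching atoms.

5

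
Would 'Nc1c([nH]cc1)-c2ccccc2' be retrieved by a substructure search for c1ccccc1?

Yes

The pattern c1ccccc1 describes six aromatic carbons in a ring — a benzene ring.
The molecule carries a phenyl ring, whose atoms satisfy every constraint of the query, so the pattern matches.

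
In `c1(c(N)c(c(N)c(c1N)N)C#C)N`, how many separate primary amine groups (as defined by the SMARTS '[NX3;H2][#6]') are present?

5

[NX3;H2][#6] is the SMARTS for a primary amine: a trivalent nitrogen with two H attached to carbon.
The molecule carries 5 separate instances of a primary amino group (-NH2) meeting every constraint; each maps to a distinct set of atoms, giving 5 matches.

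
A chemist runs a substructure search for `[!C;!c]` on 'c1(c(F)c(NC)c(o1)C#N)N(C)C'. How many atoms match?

5

The query [!C;!c] means: neither aliphatic nor aromatic carbon — same as [!#6].
Check the 13 heavy atoms by environment: 1× o (aromatic) → match; 4× c (aromatic) → no; 1× F → match; 3× N → match; 4× C → no.
Summing the matching environments: 1 + 1 + 3 = 5 matching atoms.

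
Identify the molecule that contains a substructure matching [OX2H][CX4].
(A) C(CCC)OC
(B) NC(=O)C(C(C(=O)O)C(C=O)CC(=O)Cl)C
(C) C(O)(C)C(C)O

C

[OX2H][CX4] describes a hydroxyl oxygen bound to an sp3 (X4) carbon (an aliphatic alcohol).
(A) has a methoxy ether (-OCH3) but the oxygen has H0 (ether), not H1.
(B) has a carboxylic acid group (-C(=O)OH) but the -OH is on a CX3 carbonyl carbon, not a CX4 carbon.
(C) contains a hydroxyl group (-OH), which satisfies every atom and bond constraint.
So the answer is (C).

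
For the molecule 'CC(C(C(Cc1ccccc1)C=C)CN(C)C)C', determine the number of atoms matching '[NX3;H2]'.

0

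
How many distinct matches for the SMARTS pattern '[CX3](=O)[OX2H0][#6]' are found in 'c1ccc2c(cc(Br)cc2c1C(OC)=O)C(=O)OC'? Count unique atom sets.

2

[CX3](=O)[OX2H0][#6] is the SMARTS for an ester: a carbonyl carbon bonded to an oxygen that is itself bonded to carbon (no H on that O).
The molecule carries 2 separate instances of a methyl-ester group (-C(=O)OCH3) meeting every constraint; each maps to a distinct set of atoms, giving 2 matches.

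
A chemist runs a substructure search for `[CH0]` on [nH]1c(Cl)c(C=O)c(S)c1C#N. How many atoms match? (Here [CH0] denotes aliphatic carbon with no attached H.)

1

The query [CH0] means: aliphatic carbon with no attached hydrogen.
Check the 11 heavy atoms by environment: 1× n (aromatic, H1) → no; 4× c (aromatic, H0) → no; 1× Cl (H0) → no; 1× C (H1) → no; 1× O (H0) → no; 1× S (H1) → no; 1× C (H0) → match; 1× N (H0) → no.
That gives 1 matching atom.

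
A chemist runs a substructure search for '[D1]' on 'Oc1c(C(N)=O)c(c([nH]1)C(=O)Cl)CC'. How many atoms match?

The query [D1] means: atom with exactly one heavy-atom neighbour (degree 1).
Check the 14 heavy atoms by environment: 1× n (aromatic, D2) → no; 4× c (aromatic, D3) → no; 1× C (D2) → no; 1× C (D1) → match; 2× C (D3) → no; 3× O (D1) → match; 1× N (D1) → match; 1× Cl (D1) → match.
Summing the matching environments: 1 + 3 + 1 + 1 = 6 matching atoms.

6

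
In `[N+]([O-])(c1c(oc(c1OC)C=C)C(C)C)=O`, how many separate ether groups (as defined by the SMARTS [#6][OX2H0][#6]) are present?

[#6][OX2H0][#6] is the SMARTS for an ether: an aliphatic oxygen bridging two carbons with no H on the oxygen.
Exactly one fragment in the molecule meets all constraints, giving 1 match.

1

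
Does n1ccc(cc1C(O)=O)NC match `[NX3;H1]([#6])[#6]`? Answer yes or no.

Yes

The pattern [NX3;H1]([#6])[#6] describes a trivalent nitrogen with one H, bonded to two carbons — a secondary amine.
The molecule carries an N-methylamino group (-NHCH3), whose atoms satisfy every constraint of the query, so the pattern matches.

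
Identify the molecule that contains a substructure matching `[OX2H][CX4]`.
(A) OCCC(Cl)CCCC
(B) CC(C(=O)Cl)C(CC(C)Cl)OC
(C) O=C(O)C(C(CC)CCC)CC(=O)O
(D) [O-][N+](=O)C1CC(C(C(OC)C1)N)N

[OX2H][CX4] describes a hydroxyl oxygen bound to an sp3 (X4) carbon (an aliphatic alcohol).
(A) contains a hydroxyl group (-OH), which satisfies every atom and bond constraint.
(B) has a methoxy ether (-OCH3) but the oxygen has H0 (ether), not H1.
(C) has a carboxylic acid group (-C(=O)OH) but the -OH is on a CX3 carbonyl carbon, not a CX4 carbon.
(D) has a methoxy ether (-OCH3) but the oxygen has H0 (ether), not H1.
So the answer is (A).

A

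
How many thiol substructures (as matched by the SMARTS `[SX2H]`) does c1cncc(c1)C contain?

0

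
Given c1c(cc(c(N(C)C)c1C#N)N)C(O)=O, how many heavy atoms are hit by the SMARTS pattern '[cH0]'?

Check the 15 heavy atoms by environment: 2× c (aromatic, H1) → no; 4× c (aromatic, H0) → match; 2× C (H0) → no; 2× N (H0) → no; 2× C (H3) → no; 1× N (H2) → no; 1× O (H0) → no; 1× O (H1) → no.
That gives 4 matching atoms.

4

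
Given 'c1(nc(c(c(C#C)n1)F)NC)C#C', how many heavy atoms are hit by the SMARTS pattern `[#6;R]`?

4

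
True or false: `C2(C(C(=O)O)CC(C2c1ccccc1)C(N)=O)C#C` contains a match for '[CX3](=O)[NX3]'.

True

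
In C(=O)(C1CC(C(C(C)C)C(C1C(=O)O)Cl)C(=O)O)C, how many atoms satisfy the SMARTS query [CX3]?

The query [CX3] means: C with X3: aliphatic carbon with exactly 3 total connections.
Check the 19 heavy atoms by environment: 10× C (X4) → no; 3× C (X3) → match; 3× O (X1) → no; 2× O (X2) → no; 1× Cl (X1) → no.
That gives 3 matching atoms.

3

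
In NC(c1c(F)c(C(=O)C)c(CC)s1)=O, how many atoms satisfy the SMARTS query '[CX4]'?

3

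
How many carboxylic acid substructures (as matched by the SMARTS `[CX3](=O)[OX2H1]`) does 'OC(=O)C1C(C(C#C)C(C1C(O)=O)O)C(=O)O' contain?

3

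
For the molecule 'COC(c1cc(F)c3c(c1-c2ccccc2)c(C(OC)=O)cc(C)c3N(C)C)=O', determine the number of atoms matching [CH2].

0

The query [CH2] means: aliphatic carbon with exactly two hydrogens.
Check the 29 heavy atoms by environment: 9× c (aromatic, H0) → no; 7× c (aromatic, H1) → no; 2× C (H0) → no; 4× O (H0) → no; 5× C (H3) → no; 1× N (H0) → no; 1× F (H0) → no.
No environment satisfies the query, so 0 matching atoms.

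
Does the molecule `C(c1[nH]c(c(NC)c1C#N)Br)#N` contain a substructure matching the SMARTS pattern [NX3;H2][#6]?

No

The pattern [NX3;H2][#6] describes a trivalent nitrogen with two H attached to carbon — a primary amine.
The closest candidate here is a nitrile (-C#N), but the nitrogen is NX1 (triple-bonded), not NX3 with two H. No other fragment satisfies the full query, so there is no match.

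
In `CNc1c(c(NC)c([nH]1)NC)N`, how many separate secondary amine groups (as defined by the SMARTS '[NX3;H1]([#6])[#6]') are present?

[NX3;H1]([#6])[#6] is the SMARTS for a secondary amine: a trivalent nitrogen with one H, bonded to two carbons.
The molecule carries 3 separate instances of an N-methylamino group (-NHCH3) meeting every constraint; each maps to a distinct set of atoms, giving 3 matches.

3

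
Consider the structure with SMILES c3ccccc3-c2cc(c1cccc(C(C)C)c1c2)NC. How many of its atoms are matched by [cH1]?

10

The query [cH1] means: aromatic carbon bearing exactly one hydrogen.
Check the 21 heavy atoms by environment: 6× c (aromatic, H0) → no; 10× c (aromatic, H1) → match; 1× N (H1) → no; 3× C (H3) → no; 1× C (H1) → no.
That gives 10 matching atoms.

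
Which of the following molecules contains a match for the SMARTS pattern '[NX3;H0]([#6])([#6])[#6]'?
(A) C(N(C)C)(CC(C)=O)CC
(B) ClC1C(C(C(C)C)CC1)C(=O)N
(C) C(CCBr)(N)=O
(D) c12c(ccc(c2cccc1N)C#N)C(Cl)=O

[NX3;H0]([#6])([#6])[#6] describes a trivalent nitrogen with no H, bonded to three carbons (a tertiary amine).
(A) contains a dimethylamino group (-N(CH3)2), which satisfies every atom and bond constraint.
(B) has a primary amide (-C(=O)NH2) but the amide nitrogen has H2 and only one carbon neighbour.
(C) has a primary amide (-C(=O)NH2) but the amide nitrogen has H2 and only one carbon neighbour.
(D) has a primary amino group (-NH2) but the nitrogen has H2, not H0 with three carbons.
So the answer is (A).

A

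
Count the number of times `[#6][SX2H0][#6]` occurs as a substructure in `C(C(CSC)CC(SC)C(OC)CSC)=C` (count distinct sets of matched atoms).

3

[#6][SX2H0][#6] is the SMARTS for a thioether: an aliphatic sulfur bridging two carbons with no H on the sulfur.
The molecule carries 3 separate instances of a methylthio ether (-SCH3) meeting every constraint; each maps to a distinct set of atoms, giving 3 matches.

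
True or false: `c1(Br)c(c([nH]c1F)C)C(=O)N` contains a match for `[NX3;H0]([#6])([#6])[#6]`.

False

The pattern [NX3;H0]([#6])([#6])[#6] describes a trivalent nitrogen with no H, bonded to three carbons — a tertiary amine.
The closest candidate here is a primary amide (-C(=O)NH2), but the amide nitrogen has H2 and only one carbon neighbour. No other fragment satisfies the full query, so there is no match.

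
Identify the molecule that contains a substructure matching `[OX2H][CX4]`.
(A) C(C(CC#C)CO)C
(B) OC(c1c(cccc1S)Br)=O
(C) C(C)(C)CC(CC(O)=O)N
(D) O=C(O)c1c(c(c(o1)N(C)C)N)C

A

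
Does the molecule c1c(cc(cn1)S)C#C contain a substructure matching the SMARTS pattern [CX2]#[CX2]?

The pattern [CX2]#[CX2] describes a carbon-carbon triple bond — an alkyne.
The molecule carries an ethynyl group (-C#CH), whose atoms satisfy every constraint of the query, so the pattern matches.

Yes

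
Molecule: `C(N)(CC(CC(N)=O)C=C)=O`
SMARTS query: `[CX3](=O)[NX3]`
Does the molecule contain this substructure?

Yes

The pattern [CX3](=O)[NX3] describes a carbonyl carbon bonded to a trivalent nitrogen — an amide.
The molecule carries a primary amide (-C(=O)NH2), whose atoms satisfy every constraint of the query, so the pattern matches.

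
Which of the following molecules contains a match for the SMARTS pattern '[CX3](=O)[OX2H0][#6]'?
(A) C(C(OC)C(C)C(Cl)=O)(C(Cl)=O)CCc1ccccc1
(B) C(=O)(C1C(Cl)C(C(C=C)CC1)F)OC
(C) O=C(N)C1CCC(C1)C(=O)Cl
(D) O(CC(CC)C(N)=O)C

B

[CX3](=O)[OX2H0][#6] describes a carbonyl carbon bonded to an oxygen that is itself bonded to carbon (no H on that O) (an ester).
(A) has a methoxy ether (-OCH3) but the ether oxygen is not adjacent to a C=O carbon.
(B) contains a methyl-ester group (-C(=O)OCH3), which satisfies every atom and bond constraint.
(C) has a primary amide (-C(=O)NH2) but the carbonyl is bonded to N, not to an O-C linkage.
(D) has a methoxy ether (-OCH3) but the ether oxygen is not adjacent to a C=O carbon.
So the answer is (B).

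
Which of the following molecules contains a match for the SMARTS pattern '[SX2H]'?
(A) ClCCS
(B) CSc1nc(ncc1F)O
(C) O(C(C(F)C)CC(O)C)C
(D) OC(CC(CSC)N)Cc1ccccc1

[SX2H] describes an aliphatic sulfur with two connections, one being H (a thiol).
(A) contains a thiol (-SH), which satisfies every atom and bond constraint.
(B) has a hydroxyl group (-OH) but it is an -OH, not an -SH.
(C) has a hydroxyl group (-OH) but it is an -OH, not an -SH.
(D) has a hydroxyl group (-OH) but it is an -OH, not an -SH.
So the answer is (A).

A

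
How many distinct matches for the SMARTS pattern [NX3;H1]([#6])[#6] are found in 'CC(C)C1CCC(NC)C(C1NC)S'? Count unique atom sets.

[NX3;H1]([#6])[#6] is the SMARTS for a secondary amine: a trivalent nitrogen with one H, bonded to two carbons.
The molecule carries 2 separate instances of an N-methylamino group (-NHCH3) meeting every constraint; each maps to a distinct set of atoms, giving 2 matches.

2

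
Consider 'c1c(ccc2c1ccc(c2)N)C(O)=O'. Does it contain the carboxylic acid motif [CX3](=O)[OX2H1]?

The pattern [CX3](=O)[OX2H1] describes an sp2 carbon double-bonded to O and single-bonded to an -OH oxygen — a carboxylic acid.
The molecule carries a carboxylic acid group (-C(=O)OH), whose atoms satisfy every constraint of the query, so the pattern matches.

Yes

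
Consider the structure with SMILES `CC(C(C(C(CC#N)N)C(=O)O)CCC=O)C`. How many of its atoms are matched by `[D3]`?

5

The query [D3] means: atom with exactly three heavy-atom neighbours.
Check the 17 heavy atoms by environment: 5× C (D2) → no; 5× C (D3) → match; 2× N (D1) → no; 2× C (D1) → no; 3× O (D1) → no.
That gives 5 matching atoms.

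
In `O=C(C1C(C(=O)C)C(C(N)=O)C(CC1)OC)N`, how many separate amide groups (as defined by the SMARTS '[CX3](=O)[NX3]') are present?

2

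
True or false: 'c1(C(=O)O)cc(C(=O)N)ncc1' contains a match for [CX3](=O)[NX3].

The pattern [CX3](=O)[NX3] describes a carbonyl carbon bonded to a trivalent nitrogen — an amide.
The molecule carries a primary amide (-C(=O)NH2), whose atoms satisfy every constraint of the query, so the pattern matches.

True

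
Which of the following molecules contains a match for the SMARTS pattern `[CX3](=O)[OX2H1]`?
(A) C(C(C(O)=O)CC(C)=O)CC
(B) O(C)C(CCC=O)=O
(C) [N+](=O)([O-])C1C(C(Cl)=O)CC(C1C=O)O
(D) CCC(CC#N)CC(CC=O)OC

A

[CX3](=O)[OX2H1] describes an sp2 carbon double-bonded to O and single-bonded to an -OH oxygen (a carboxylic acid).
(A) contains a carboxylic acid group (-C(=O)OH), which satisfies every atom and bond constraint.
(B) has a methyl-ester group (-C(=O)OCH3) but the singly-bonded O has no H (OX2H0, not OX2H1).
(C) has an acyl chloride (-C(=O)Cl) but the carbonyl is bonded to Cl, not to an -OH oxygen.
(D) has an aldehyde (-CHO) but there is no singly-bonded oxygen on the carbonyl carbon.
So the answer is (A).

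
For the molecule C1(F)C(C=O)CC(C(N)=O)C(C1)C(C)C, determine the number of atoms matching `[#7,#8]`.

3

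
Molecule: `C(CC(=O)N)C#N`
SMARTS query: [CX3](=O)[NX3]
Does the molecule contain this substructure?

The pattern [CX3](=O)[NX3] describes a carbonyl carbon bonded to a trivalent nitrogen — an amide.
The molecule carries a primary amide (-C(=O)NH2), whose atoms satisfy every constraint of the query, so the pattern matches.

Yes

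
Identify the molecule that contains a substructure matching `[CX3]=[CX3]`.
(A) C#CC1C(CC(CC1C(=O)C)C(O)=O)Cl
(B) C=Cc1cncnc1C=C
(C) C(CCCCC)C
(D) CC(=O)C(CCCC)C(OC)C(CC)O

B

[CX3]=[CX3] describes a non-aromatic C=C double bond between two sp2 carbons (an alkene).
(A) has an ethynyl group (-C#CH) but the C-C bond is a triple bond, not a double bond.
(B) contains a vinyl group (-CH=CH2), which satisfies every atom and bond constraint.
(C) has an ethyl group (-CH2CH3) but its C-C bond is a single bond between CX4 carbons, not CX3=CX3.
(D) has an ethyl group (-CH2CH3) but its C-C bond is a single bond between CX4 carbons, not CX3=CX3.
So the answer is (B).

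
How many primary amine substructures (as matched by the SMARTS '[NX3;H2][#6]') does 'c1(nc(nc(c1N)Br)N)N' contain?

3

[NX3;H2][#6] is the SMARTS for a primary amine: a trivalent nitrogen with two H attached to carbon.
The molecule carries 3 separate instances of a primary amino group (-NH2) meeting every constraint; each maps to a distinct set of atoms, giving 3 matches.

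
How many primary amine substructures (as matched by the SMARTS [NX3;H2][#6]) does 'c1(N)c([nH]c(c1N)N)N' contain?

4

[NX3;H2][#6] is the SMARTS for a primary amine: a trivalent nitrogen with two H attached to carbon.
The molecule carries 4 separate instances of a primary amino group (-NH2) meeting every constraint; each maps to a distinct set of atoms, giving 4 matches.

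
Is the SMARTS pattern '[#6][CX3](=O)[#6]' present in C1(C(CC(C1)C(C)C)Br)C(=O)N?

No

The pattern [#6][CX3](=O)[#6] describes a carbonyl carbon (no H) flanked by two carbons — a ketone.
The closest candidate here is a primary amide (-C(=O)NH2), but one neighbour of the carbonyl carbon is N, not C. No other fragment satisfies the full query, so there is no match.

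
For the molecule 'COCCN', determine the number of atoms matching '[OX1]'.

Check the 5 heavy atoms by environment: 3× C (X4) → no; 1× N (X3) → no; 1× O (X2) → no.
No environment satisfies the query, so 0 matching atoms.

0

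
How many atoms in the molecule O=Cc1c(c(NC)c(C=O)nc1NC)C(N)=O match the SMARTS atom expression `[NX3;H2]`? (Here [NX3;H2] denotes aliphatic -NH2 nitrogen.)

1

The query [NX3;H2] means: aliphatic N with 3 total connections, two of them H — an -NH2 nitrogen (amine or amide).
Check the 17 heavy atoms by environment: 1× n (aromatic, H0, X2) → no; 5× c (aromatic, H0, X3) → no; 2× N (H1, X3) → no; 2× C (H3, X4) → no; 1× C (H0, X3) → no; 3× O (H0, X1) → no; 1× N (H2, X3) → match; 2× C (H1, X3) → no.
That gives 1 matching atom.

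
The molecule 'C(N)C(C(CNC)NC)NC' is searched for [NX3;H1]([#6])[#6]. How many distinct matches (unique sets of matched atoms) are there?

[NX3;H1]([#6])[#6] is the SMARTS for a secondary amine: a trivalent nitrogen with one H, bonded to two carbons.
The molecule carries 3 separate instances of an N-methylamino group (-NHCH3) meeting every constraint; each maps to a distinct set of atoms, giving 3 matches.

3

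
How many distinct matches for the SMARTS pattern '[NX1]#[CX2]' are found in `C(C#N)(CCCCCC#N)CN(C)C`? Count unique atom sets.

2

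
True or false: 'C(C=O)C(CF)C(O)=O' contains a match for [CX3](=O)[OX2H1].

True

The pattern [CX3](=O)[OX2H1] describes an sp2 carbon double-bonded to O and single-bonded to an -OH oxygen — a carboxylic acid.
The molecule carries a carboxylic acid group (-C(=O)OH), whose atoms satisfy every constraint of the query, so the pattern matches.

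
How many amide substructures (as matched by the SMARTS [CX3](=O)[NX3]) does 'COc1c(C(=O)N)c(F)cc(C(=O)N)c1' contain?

2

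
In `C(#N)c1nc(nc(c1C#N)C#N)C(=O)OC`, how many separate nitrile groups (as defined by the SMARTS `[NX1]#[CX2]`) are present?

[NX1]#[CX2] is the SMARTS for a nitrile: a nitrogen triple-bonded to a two-connected carbon.
The molecule carries 3 separate instances of a nitrile (-C#N) meeting every constraint; each maps to a distinct set of atoms, giving 3 matches.

3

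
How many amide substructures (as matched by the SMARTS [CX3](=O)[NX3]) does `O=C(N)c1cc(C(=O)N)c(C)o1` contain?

2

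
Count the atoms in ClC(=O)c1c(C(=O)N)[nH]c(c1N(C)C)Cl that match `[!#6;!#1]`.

7

The query [!#6;!#1] means: not carbon and not hydrogen — any heteroatom.
Check the 15 heavy atoms by environment: 1× n (aromatic) → match; 4× c (aromatic) → no; 2× N → match; 4× C → no; 2× Cl → match; 2× O → match.
Summing the matching environments: 1 + 2 + 2 + 2 = 7 matching atoms.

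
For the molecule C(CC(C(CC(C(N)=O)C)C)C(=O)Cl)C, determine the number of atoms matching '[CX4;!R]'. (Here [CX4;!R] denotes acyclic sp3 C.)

9

Check the 15 heavy atoms by environment: 9× C (X4, acyclic) → match; 2× C (X3, acyclic) → no; 2× O (X1, acyclic) → no; 1× N (X3, acyclic) → no; 1× Cl (X1, acyclic) → no.
That gives 9 matching atoms.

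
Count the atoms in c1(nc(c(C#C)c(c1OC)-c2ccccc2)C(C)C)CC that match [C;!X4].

2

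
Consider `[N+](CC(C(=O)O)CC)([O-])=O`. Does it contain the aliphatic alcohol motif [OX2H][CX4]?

The pattern [OX2H][CX4] describes a hydroxyl oxygen bound to an sp3 (X4) carbon — an aliphatic alcohol.
The closest candidate here is a carboxylic acid group (-C(=O)OH), but the -OH is on a CX3 carbonyl carbon, not a CX4 carbon. No other fragment satisfies the full query, so there is no match.

No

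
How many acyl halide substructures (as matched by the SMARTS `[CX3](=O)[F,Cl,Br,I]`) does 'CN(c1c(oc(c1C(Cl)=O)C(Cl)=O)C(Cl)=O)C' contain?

3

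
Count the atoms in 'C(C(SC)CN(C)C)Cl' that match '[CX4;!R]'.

6

The query [CX4;!R] means: aliphatic carbon with four total connections, not in a ring.
Check the 9 heavy atoms by environment: 6× C (X4, acyclic) → match; 1× N (X3, acyclic) → no; 1× S (X2, acyclic) → no; 1× Cl (X1, acyclic) → no.
That gives 6 matching atoms.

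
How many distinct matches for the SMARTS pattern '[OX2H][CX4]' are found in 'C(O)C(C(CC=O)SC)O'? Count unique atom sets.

2

[OX2H][CX4] is the SMARTS for an aliphatic alcohol: a hydroxyl oxygen bound to an sp3 (X4) carbon.
The molecule carries 2 separate instances of a hydroxyl group (-OH) meeting every constraint; each maps to a distinct set of atoms, giving 2 matches.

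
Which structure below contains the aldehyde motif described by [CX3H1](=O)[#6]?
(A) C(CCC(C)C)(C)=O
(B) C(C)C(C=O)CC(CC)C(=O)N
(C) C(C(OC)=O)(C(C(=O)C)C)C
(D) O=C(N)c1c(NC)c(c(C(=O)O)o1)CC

[CX3H1](=O)[#6] describes an sp2 carbon with one H, double-bonded to O and single-bonded to carbon (an aldehyde).
(A) has an acetyl/ketone group (-C(=O)CH3) but the carbonyl carbon has H0 (two carbon neighbours), not H1.
(B) contains an aldehyde (-CHO), which satisfies every atom and bond constraint.
(C) has an acetyl/ketone group (-C(=O)CH3) but the carbonyl carbon has H0 (two carbon neighbours), not H1.
(D) has a carboxylic acid group (-C(=O)OH) but the carbonyl carbon has H0 and is bonded to O, not H1.
So the answer is (B).

B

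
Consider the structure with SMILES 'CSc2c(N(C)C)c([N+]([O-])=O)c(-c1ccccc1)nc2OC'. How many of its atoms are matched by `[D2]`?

8

The query [D2] means: atom with exactly two heavy-atom neighbours.
Check the 22 heavy atoms by environment: 1× n (aromatic, D2) → match; 6× c (aromatic, D3) → no; 1× N (charge +1, D3) → no; 1× O (charge -1, D1) → no; 1× O (D1) → no; 1× N (D3) → no; 4× C (D1) → no; 1× O (D2) → match; 5× c (aromatic, D2) → match; 1× S (D2) → match.
Summing the matching environments: 1 + 1 + 5 + 1 = 8 matching atoms.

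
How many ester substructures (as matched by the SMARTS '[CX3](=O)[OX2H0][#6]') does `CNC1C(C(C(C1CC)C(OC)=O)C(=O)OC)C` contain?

2

[CX3](=O)[OX2H0][#6] is the SMARTS for an ester: a carbonyl carbon bonded to an oxygen that is itself bonded to carbon (no H on that O).
The molecule carries 2 separate instances of a methyl-ester group (-C(=O)OCH3) meeting every constraint; each maps to a distinct set of atoms, giving 2 matches.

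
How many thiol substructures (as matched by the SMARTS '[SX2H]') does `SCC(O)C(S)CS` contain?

3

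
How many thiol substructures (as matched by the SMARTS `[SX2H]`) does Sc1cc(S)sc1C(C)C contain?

[SX2H] is the SMARTS for a thiol: an aliphatic sulfur with two connections, one being H.
The molecule carries 2 separate instances of a thiol (-SH) meeting every constraint; each maps to a distinct set of atoms, giving 2 matches.

2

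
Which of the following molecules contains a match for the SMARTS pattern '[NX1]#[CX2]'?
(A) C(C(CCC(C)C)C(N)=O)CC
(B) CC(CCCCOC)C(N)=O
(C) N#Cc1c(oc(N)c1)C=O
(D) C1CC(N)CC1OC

C

[NX1]#[CX2] describes a nitrogen triple-bonded to a two-connected carbon (a nitrile).
(A) has a primary amide (-C(=O)NH2) but the nitrogen is NX3, not NX1.
(B) has a primary amide (-C(=O)NH2) but the nitrogen is NX3, not NX1.
(C) contains a nitrile (-C#N), which satisfies every atom and bond constraint.
(D) has a primary amino group (-NH2) but the nitrogen is NX3 (three connections), not NX1 triple-bonded.
So the answer is (C).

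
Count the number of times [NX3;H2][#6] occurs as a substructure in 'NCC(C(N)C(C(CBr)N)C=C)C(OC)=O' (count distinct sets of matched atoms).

3

[NX3;H2][#6] is the SMARTS for a primary amine: a trivalent nitrogen with two H attached to carbon.
The molecule carries 3 separate instances of a primary amino group (-NH2) meeting every constraint; each maps to a distinct set of atoms, giving 3 matches.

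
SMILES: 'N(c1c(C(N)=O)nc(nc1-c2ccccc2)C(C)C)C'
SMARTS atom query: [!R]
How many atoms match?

The query [!R] means: !R matches any atom not in a ring.
Check the 20 heavy atoms by environment: 2× n (aromatic, in 6-ring) → no; 10× c (aromatic, in 6-ring) → no; 2× N (acyclic) → match; 5× C (acyclic) → match; 1× O (acyclic) → match.
Summing the matching environments: 2 + 5 + 1 = 8 matching atoms.

8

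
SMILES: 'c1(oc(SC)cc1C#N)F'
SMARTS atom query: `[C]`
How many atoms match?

2

The query [C] means: uppercase C matches aliphatic (non-aromatic) carbon only.
Check the 10 heavy atoms by environment: 1× o (aromatic) → no; 4× c (aromatic) → no; 1× S → no; 2× C → match; 1× N → no; 1× F → no.
That gives 2 matching atoms.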